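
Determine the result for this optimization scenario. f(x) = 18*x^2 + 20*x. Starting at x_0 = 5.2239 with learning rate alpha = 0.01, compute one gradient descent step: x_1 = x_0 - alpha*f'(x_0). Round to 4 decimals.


We compute the gradient at x_0 and apply the update.
f'(x) = 36*x + 20
f'(5.2239) = 36*5.2239 + 20 = 208.0604
x_1 = 5.2239 - 0.01*208.0604 = 3.1433


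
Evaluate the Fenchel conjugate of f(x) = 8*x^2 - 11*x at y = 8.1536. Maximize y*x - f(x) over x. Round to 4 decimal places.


f*(y) = sup_x {y*x - a*x^2 - b*x} = sup_x {(y-b)*x - a*x^2}
FOC: (y - b) - 2a*x = 0 => x* = (y - b)/(2a)
x* = (8.1536 + 11)/(2*8) = 1.1971
f*(8.1536) = (y-b)^2/(4a) = (8.1536 + 11)^2/(4*8)
= 366.8604/32 = 11.4644


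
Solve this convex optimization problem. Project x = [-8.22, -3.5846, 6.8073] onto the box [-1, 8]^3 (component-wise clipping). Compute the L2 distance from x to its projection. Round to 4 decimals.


Project each component onto [-1, 8].
clip(-8.22) = -1.0, clip(-3.5846) = -1.0, clip(6.8073) = 6.8073
Projection = [-1.0, -1.0, 6.8073]
Squared diffs: [52.1284, 6.6802, 0.0]
Distance = sqrt(58.8086) = 7.6687


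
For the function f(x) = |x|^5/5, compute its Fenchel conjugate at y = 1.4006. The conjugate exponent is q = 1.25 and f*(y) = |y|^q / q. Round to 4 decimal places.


The conjugate exponent q satisfies 1/p + 1/q = 1.
p = 5, so q = 5/(5 - 1) = 1.25
|y|^q = 1.4006^1.25 = 1.5237
f*(1.4006) = 1.5237 / 1.25 = 1.2189


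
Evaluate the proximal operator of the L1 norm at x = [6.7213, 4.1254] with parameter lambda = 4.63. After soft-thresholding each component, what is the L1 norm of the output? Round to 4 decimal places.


Soft-thresholding with lambda = 4.63:
prox(6.7213) = sign(6.7213)*max(|6.7213| - 4.63, 0) = 2.0913
prox(4.1254) = sign(4.1254)*max(|4.1254| - 4.63, 0) = 0.0
prox(x) = [2.0913, 0.0]
||prox(x)||_1 = 2.0913 + 0.0 = 2.0913


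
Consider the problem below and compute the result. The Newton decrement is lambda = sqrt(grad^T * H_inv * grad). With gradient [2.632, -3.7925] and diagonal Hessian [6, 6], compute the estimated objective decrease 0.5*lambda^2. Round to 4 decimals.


Step 1: H is diagonal, so H^(-1) * g = [0.4387, -0.6321].
Step 2: g^T H^(-1) g = sum_i g_i^2 / H_ii
  = (2.632)^2/6 + (-3.7925)^2/6
  = 1.1546 + 2.3972 = 3.5517
Step 3: Objective decrease = 0.5 * g^T H^(-1) g = 1.7759


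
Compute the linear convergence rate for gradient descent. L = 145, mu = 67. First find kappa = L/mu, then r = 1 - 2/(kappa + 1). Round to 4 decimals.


Step 1: Compute the condition number.
kappa = L/mu = 145/67 = 2.1642
Step 2: Compute the convergence rate.
r = 1 - 2/(kappa + 1) = 1 - 2*mu/(L + mu) = (L - mu)/(L + mu) = 78/212 = 0.3679


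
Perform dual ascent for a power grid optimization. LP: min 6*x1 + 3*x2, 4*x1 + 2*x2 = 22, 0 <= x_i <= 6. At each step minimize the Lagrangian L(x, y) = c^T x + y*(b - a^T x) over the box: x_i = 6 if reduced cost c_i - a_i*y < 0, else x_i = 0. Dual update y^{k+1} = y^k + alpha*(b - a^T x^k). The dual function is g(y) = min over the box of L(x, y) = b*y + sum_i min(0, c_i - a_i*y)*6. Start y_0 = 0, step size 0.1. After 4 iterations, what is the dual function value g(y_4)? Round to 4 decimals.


Dual ascent for LP: min 6*x1 + 3*x2, 4*x1 + 2*x2 = 22, 0 <= x_i <= 6
Step 1: y^k = 0.0, reduced costs: (6.0, 3.0)
  x^k = (0.0, 0.0), subgradient = b - a^T x = 22.0
  y^{k+1} = 0.0 + 0.1*22.0 = 2.2
Step 2: y^k = 2.2, reduced costs: (-2.8, -1.4)
  x^k = (6.0, 6.0), subgradient = b - a^T x = -14.0
  y^{k+1} = 2.2 + 0.1*-14.0 = 0.8
Step 3: y^k = 0.8, reduced costs: (2.8, 1.4)
  x^k = (0.0, 0.0), subgradient = b - a^T x = 22.0
  y^{k+1} = 0.8 + 0.1*22.0 = 3.0
Step 4: y^k = 3.0, reduced costs: (-6.0, -3.0)
  x^k = (6.0, 6.0), subgradient = b - a^T x = -14.0
  y^{k+1} = 3.0 + 0.1*-14.0 = 1.6
Dual objective at y_4 = 1.6: reduced costs (-0.4, -0.2), box minimizer x = (6.0, 6.0)
g(y_4) = b*y + (c1 - a1*y)*x1 + (c2 - a2*y)*x2 = 22*1.6 + (-0.4)*6.0 + (-0.2)*6.0 = 35.2 - 2.4 - 1.2 = 31.6


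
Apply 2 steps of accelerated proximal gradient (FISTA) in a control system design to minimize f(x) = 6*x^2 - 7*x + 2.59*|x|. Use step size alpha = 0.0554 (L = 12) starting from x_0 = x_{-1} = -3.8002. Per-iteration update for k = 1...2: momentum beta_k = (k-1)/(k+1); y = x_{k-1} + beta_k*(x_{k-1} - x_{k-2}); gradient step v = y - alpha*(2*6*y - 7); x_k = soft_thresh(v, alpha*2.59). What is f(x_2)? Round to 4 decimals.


FISTA on f(x) = 6*x^2 - 7*x + 2.59*|x|
L = 12, alpha = 0.0554
Iteration 1: beta = 0.0, y = -3.8002 + 0.0*(-3.8002 + 3.8002) = -3.8002
  grad(y) = -52.6024, v = y - alpha*grad = -0.886
  prox(v) = soft_thresh(-0.886, 0.1435) = -0.7425
Iteration 2: beta = 0.3333, y = -0.7425 + 0.3333*(-0.7425 + 3.8002) = 0.2767
  grad(y) = -3.6799, v = y - alpha*grad = 0.4805
  prox(v) = soft_thresh(0.4805, 0.1435) = 0.3371
f(x_2) = 6*0.3371^2 - 7*0.3371 + 2.59*|0.3371| = -0.8048


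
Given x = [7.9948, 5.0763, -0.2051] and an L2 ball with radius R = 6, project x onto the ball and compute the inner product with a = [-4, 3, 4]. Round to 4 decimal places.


Step 1: Compute ||x|| (intermediates to 6 decimals).
||x|| = sqrt(7.9948^2 + 5.0763^2 + (-0.2051)^2) = 9.472471
Step 2: Project.
Since ||x|| > R, scale = R/||x|| = 6/9.472471 = 0.633414, proj(x) = scale * x
proj(x) = [5.064018, 3.215399, -0.129913]
Step 3: Dot product.
a^T * proj(x) = -4*5.064018 + 3*3.215399 + 4*(-0.129913) = -11.1295


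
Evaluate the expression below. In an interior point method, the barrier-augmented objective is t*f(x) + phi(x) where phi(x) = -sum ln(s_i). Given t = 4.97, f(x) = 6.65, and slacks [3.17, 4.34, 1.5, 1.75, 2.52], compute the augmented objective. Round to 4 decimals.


Step 1: Compute log-barrier.
ln values: [1.1537, 1.4679, 0.4055, 0.5596, 0.9243]
phi = -(1.1537 + 1.4679 + 0.4055 + 0.5596 + 0.9243) = -4.5109
Step 2: Compute augmented objective.
t*f(x) = 4.97*6.65 = 33.0505
Total = 33.0505 - 4.5109 = 28.5396


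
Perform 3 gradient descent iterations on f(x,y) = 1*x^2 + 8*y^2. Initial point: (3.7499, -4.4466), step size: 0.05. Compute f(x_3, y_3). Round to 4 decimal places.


Gradient descent on f(x,y) = 1*x^2 + 8*y^2.
Starting point: (3.7499, -4.4466), alpha = 0.05
Step 1: grad_x = 2*1*3.7499 = 7.4998, grad_y = 2*8*-4.4466 = -71.1456
  x_1 = 3.7499 - 0.05*7.4998 = 3.3749
  y_1 = -4.4466 - 0.05*-71.1456 = -0.8893
Step 2: grad_x = 2*1*3.3749 = 6.7498, grad_y = 2*8*-0.8893 = -14.2291
  x_2 = 3.3749 - 0.05*6.7498 = 3.0374
  y_2 = -0.8893 - 0.05*-14.2291 = -0.1779
Step 3: grad_x = 2*1*3.0374 = 6.0748, grad_y = 2*8*-0.1779 = -2.8458
  x_3 = 3.0374 - 0.05*6.0748 = 2.7337
  y_3 = -0.1779 - 0.05*-2.8458 = -0.0356
f(2.7337, -0.0356) = 1*2.7337^2 + 8*(-0.0356)^2 = 7.4831


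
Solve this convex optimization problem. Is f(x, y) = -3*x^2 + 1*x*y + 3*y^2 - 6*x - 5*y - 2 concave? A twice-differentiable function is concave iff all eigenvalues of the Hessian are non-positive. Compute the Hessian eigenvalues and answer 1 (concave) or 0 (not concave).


The Hessian of f(x,y) = -3*x^2 + 1*x*y + 3*y^2 - 6*x - 5*y - 2 is:
H = [[-6, 1], [1, 6]]
Trace = -6 + 6 = 0
Determinant = -6*6 - (1)^2 = -37
Discriminant = (0)^2 - 4*-37 = 148.0
Eigenvalues: lambda_1 = -6.0828, lambda_2 = 6.0828
The function is not concave.

0


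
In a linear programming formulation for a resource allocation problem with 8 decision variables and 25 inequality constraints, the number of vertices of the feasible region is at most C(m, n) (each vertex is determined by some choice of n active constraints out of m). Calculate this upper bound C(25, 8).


Each vertex corresponds to some choice of n active constraints out of m, so the number of vertices is at most C(m, n) = m! / (n!(m-n)!).
m = 25, n = 8
Numerator: 25 * 24 * 23 * 22 * 21 * 20 * 19 * 18
Denominator: 8! = 40320
C(25, 8) = 1081575


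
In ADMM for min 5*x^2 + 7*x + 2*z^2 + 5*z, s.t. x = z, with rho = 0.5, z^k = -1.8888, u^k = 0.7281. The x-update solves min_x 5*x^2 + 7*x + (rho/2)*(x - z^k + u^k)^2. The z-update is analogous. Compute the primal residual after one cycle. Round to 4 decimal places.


ADMM iteration with rho = 0.5, z^k = -1.8888, u^k = 0.7281
Step 1: x-update.
Minimize 5*x^2 + 7*x + (0.5/2)*(x + 1.8888 + 0.7281)^2
FOC: (2*5 + 0.5)*x = -7 + 0.5*(-1.8888 - 0.7281)
x^{k+1} = -0.7913
Step 2: z-update.
Minimize 2*z^2 + 5*z + (0.5/2)*(-0.7913 - z + 0.7281)^2
FOC: (2*2 + 0.5)*z = -5 + 0.5*(-0.7913 + 0.7281)
z^{k+1} = -1.1181
Step 3: u-update.
u^{k+1} = 0.7281 - 0.7913 + 1.1181 = 1.055
Step 4: Primal residual = |-0.7913 + 1.1181| = 0.3269


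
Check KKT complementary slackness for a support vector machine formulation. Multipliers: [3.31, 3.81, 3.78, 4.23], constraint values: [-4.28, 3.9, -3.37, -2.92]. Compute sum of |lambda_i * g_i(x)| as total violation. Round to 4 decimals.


KKT complementary slackness check:
lambda_1 * g_1 = 3.31 * -4.28 = -14.1668
lambda_2 * g_2 = 3.81 * 3.9 = 14.859
lambda_3 * g_3 = 3.78 * -3.37 = -12.7386
lambda_4 * g_4 = 4.23 * -2.92 = -12.3516
Total violation = 14.1668 + 14.859 + 12.7386 + 12.3516 = 54.116


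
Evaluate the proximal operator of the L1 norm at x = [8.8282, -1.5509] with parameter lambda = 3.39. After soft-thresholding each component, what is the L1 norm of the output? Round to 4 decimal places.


Soft-thresholding with lambda = 3.39:
prox(8.8282) = sign(8.8282)*max(|8.8282| - 3.39, 0) = 5.4382
prox(-1.5509) = sign(-1.5509)*max(|-1.5509| - 3.39, 0) = 0.0
prox(x) = [5.4382, 0.0]
||prox(x)||_1 = 5.4382 + 0.0 = 5.4382


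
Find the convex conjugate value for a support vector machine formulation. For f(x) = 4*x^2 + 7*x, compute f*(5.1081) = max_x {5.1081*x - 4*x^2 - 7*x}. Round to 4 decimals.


f*(y) = sup_x {y*x - a*x^2 - b*x} = sup_x {(y-b)*x - a*x^2}
FOC: (y - b) - 2a*x = 0 => x* = (y - b)/(2a)
x* = (5.1081 - 7)/(2*4) = -0.2365
f*(5.1081) = (y-b)^2/(4a) = (5.1081 - 7)^2/(4*4)
= 3.5793/16 = 0.2237


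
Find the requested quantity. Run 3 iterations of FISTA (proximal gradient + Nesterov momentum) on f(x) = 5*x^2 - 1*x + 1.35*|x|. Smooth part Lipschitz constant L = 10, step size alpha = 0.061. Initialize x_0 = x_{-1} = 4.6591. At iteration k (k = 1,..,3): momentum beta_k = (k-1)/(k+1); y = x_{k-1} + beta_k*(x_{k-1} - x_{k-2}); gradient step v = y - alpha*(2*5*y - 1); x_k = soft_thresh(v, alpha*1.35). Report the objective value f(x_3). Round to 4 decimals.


FISTA on f(x) = 5*x^2 - 1*x + 1.35*|x|
L = 10, alpha = 0.061
Iteration 1: beta = 0.0, y = 4.6591 + 0.0*(4.6591 - 4.6591) = 4.6591
  grad(y) = 45.591, v = y - alpha*grad = 1.878
  prox(v) = soft_thresh(1.878, 0.0824) = 1.7957
Iteration 2: beta = 0.3333, y = 1.7957 + 0.3333*(1.7957 - 4.6591) = 0.8412
  grad(y) = 7.4123, v = y - alpha*grad = 0.3891
  prox(v) = soft_thresh(0.3891, 0.0824) = 0.3067
Iteration 3: beta = 0.5, y = 0.3067 + 0.5*(0.3067 - 1.7957) = -0.4378
  grad(y) = -5.3775, v = y - alpha*grad = -0.1097
  prox(v) = soft_thresh(-0.1097, 0.0824) = -0.0274
f(x_3) = 5*(-0.0274)^2 - 1*(-0.0274) + 1.35*|-0.0274| = 0.0681


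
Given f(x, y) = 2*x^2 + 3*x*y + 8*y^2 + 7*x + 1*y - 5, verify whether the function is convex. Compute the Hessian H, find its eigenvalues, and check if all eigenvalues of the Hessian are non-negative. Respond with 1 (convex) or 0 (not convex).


The Hessian of f(x,y) = 2*x^2 + 3*x*y + 8*y^2 + 7*x + 1*y - 5 is:
H = [[4, 3], [3, 16]]
Trace = 4 + 16 = 20
Determinant = 4*16 - (3)^2 = 55
Discriminant = (20)^2 - 4*55 = 180.0
Eigenvalues: lambda_1 = 3.2918, lambda_2 = 16.7082
The function is convex.

1


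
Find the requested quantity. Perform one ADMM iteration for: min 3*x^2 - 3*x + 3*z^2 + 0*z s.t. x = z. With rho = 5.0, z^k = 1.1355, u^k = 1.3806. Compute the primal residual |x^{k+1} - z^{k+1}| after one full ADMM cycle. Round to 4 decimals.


ADMM iteration with rho = 5.0, z^k = 1.1355, u^k = 1.3806
Step 1: x-update.
Minimize 3*x^2 - 3*x + (5.0/2)*(x - 1.1355 + 1.3806)^2
FOC: (2*3 + 5.0)*x = 3 + 5.0*(1.1355 - 1.3806)
x^{k+1} = 0.1613
Step 2: z-update.
Minimize 3*z^2 + 0*z + (5.0/2)*(0.1613 - z + 1.3806)^2
FOC: (2*3 + 5.0)*z = 0 + 5.0*(0.1613 + 1.3806)
z^{k+1} = 0.7009
Step 3: u-update.
u^{k+1} = 1.3806 + 0.1613 - 0.7009 = 0.841
Step 4: Primal residual = |0.1613 - 0.7009| = 0.5396


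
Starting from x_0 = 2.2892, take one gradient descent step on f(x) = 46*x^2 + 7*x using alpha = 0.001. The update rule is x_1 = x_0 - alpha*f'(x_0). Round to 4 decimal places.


We compute the gradient at x_0 and apply the update.
f'(x) = 92*x + 7
f'(2.2892) = 92*2.2892 + 7 = 217.6064
x_1 = 2.2892 - 0.001*217.6064 = 2.0716


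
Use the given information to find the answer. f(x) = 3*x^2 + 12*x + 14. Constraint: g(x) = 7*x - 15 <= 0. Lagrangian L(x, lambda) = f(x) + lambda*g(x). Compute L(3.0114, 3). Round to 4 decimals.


Step 1: Evaluate f(x).
f(3.0114) = 3*3.0114^2 + 12*3.0114 + 14 = 77.3424
Step 2: Evaluate g(x).
g(3.0114) = 7*3.0114 - 15 = 6.0798
Step 3: Compute Lagrangian.
L = 77.3424 + 3*6.0798 = 95.5818


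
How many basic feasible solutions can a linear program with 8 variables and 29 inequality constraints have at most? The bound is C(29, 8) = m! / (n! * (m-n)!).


Each vertex corresponds to some choice of n active constraints out of m, so the number of vertices is at most C(m, n) = m! / (n!(m-n)!).
m = 29, n = 8
Numerator: 29 * 28 * 27 * 26 * 25 * 24 * 23 * 22
Denominator: 8! = 40320
C(29, 8) = 4292145


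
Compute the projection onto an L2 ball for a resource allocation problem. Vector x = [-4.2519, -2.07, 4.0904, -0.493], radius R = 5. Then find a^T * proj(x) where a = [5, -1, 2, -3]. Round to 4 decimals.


Step 1: Compute ||x|| (intermediates to 6 decimals).
||x|| = sqrt((-4.2519)^2 + (-2.07)^2 + 4.0904^2 + (-0.493)^2) = 6.271999
Step 2: Project.
Since ||x|| > R, scale = R/||x|| = 5/6.271999 = 0.797194, proj(x) = scale * x
proj(x) = [-3.389589, -1.650192, 3.260842, -0.393017]
Step 3: Dot product.
a^T * proj(x) = 5*(-3.389589) - 1*(-1.650192) + 2*3.260842 - 3*(-0.393017) = -7.597


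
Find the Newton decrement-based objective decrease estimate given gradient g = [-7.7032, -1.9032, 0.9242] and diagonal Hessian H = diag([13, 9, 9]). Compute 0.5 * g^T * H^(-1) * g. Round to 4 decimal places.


Step 1: H is diagonal, so H^(-1) * g = [-0.5926, -0.2115, 0.1027].
Step 2: g^T H^(-1) g = sum_i g_i^2 / H_ii
  = (-7.7032)^2/13 + (-1.9032)^2/9 + (0.9242)^2/9
  = 4.5646 + 0.4025 + 0.0949 = 5.0619
Step 3: Objective decrease = 0.5 * g^T H^(-1) g = 2.531


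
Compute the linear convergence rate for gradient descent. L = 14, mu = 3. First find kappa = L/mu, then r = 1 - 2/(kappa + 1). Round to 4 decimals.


Step 1: Compute the condition number.
kappa = L/mu = 14/3 = 4.6667
Step 2: Compute the convergence rate.
r = 1 - 2/(kappa + 1) = 1 - 2*mu/(L + mu) = (L - mu)/(L + mu) = 11/17 = 0.6471


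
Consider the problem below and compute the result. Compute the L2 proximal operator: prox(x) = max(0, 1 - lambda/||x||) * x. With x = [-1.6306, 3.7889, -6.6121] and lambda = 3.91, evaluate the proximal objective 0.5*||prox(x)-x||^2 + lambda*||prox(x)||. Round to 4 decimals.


Step 1: Compute ||x||.
||x|| = 7.7932
Step 2: Compute scaling factor.
scale = max(0, 1 - 3.91/7.7932) = 0.4983
Step 3: prox(x) = [-0.8125, 1.8879, -3.2947]
||prox(x)|| = 3.8832
Step 4: Proximal objective.
0.5*||prox-x||^2 = 7.6441
lambda*||prox|| = 15.1833
Total = 22.8275


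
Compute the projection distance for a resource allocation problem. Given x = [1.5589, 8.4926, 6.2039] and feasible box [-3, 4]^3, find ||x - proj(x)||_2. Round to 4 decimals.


Project each component onto [-3, 4].
clip(1.5589) = 1.5589, clip(8.4926) = 4.0, clip(6.2039) = 4.0
Projection = [1.5589, 4.0, 4.0]
Squared diffs: [0.0, 20.1835, 4.8572]
Distance = sqrt(25.0407) = 5.0041


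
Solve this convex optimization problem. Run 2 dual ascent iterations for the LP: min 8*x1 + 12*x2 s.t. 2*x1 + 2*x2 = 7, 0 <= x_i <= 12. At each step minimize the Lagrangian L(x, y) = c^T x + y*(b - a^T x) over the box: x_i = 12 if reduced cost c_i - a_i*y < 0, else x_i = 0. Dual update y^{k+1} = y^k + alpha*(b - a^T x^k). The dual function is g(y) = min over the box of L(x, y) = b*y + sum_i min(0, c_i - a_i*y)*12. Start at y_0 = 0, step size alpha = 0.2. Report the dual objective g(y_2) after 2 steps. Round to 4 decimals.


Dual ascent for LP: min 8*x1 + 12*x2, 2*x1 + 2*x2 = 7, 0 <= x_i <= 12
Step 1: y^k = 0.0, reduced costs: (8.0, 12.0)
  x^k = (0.0, 0.0), subgradient = b - a^T x = 7.0
  y^{k+1} = 0.0 + 0.2*7.0 = 1.4
Step 2: y^k = 1.4, reduced costs: (5.2, 9.2)
  x^k = (0.0, 0.0), subgradient = b - a^T x = 7.0
  y^{k+1} = 1.4 + 0.2*7.0 = 2.8
Dual objective at y_2 = 2.8: reduced costs (2.4, 6.4), box minimizer x = (0.0, 0.0)
g(y_2) = b*y + (c1 - a1*y)*x1 + (c2 - a2*y)*x2 = 7*2.8 + 2.4*0.0 + 6.4*0.0 = 19.6 + 0.0 + 0.0 = 19.6


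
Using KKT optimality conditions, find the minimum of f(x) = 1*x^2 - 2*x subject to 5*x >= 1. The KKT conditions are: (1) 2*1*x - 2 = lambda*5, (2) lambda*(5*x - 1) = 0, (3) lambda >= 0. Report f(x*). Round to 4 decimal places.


Step 1: Try lambda = 0 (constraint inactive).
Stationarity: 2*1*x - 2 = 0
x* = 2/(2*1) = 1.0
Check constraint: 5*1.0 = 5.0 >= 1 -- satisfied.
Step 2: Compute optimal value.
f(x*) = 1*1.0^2 - 2*1.0 = -1.0


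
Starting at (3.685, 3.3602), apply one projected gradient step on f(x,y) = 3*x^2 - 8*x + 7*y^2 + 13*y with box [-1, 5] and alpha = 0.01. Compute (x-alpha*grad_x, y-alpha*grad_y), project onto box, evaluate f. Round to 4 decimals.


Step 1: Compute gradient at (3.685, 3.3602).
grad_x = 2*3*3.685 - 8 = 14.11
grad_y = 2*7*3.3602 + 13 = 60.0428
Step 2: Gradient step.
x_raw = 3.685 - 0.01*14.11 = 3.5439
y_raw = 3.3602 - 0.01*60.0428 = 2.7598
Step 3: Project onto [-1, 5].
x_proj = clip(3.5439) = 3.5439
y_proj = clip(2.7598) = 2.7598
Step 4: Evaluate f.
f(3.5439, 2.7598) = 98.5179


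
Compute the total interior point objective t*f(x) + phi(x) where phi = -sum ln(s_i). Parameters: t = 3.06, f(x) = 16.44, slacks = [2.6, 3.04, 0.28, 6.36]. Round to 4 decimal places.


Step 1: Compute log-barrier.
ln values: [0.9555, 1.1119, -1.273, 1.85]
phi = -(0.9555 + 1.1119 - 1.273 + 1.85) = -2.6444
Step 2: Compute augmented objective.
t*f(x) = 3.06*16.44 = 50.3064
Total = 50.3064 - 2.6444 = 47.662


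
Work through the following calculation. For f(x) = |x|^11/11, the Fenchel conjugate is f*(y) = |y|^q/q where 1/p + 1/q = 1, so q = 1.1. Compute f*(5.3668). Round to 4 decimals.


The conjugate exponent q satisfies 1/p + 1/q = 1.
p = 11, so q = 11/(11 - 1) = 1.1
|y|^q = 5.3668^1.1 = 6.3487
f*(5.3668) = 6.3487 / 1.1 = 5.7716


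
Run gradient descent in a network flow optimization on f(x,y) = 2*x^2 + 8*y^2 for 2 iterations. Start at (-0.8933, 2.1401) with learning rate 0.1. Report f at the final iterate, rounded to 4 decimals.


Gradient descent on f(x,y) = 2*x^2 + 8*y^2.
Starting point: (-0.8933, 2.1401), alpha = 0.1
Step 1: grad_x = 2*2*-0.8933 = -3.5732, grad_y = 2*8*2.1401 = 34.2416
  x_1 = -0.8933 - 0.1*-3.5732 = -0.536
  y_1 = 2.1401 - 0.1*34.2416 = -1.2841
Step 2: grad_x = 2*2*-0.536 = -2.1439, grad_y = 2*8*-1.2841 = -20.545
  x_2 = -0.536 - 0.1*-2.1439 = -0.3216
  y_2 = -1.2841 - 0.1*-20.545 = 0.7704
f(-0.3216, 0.7704) = 2*(-0.3216)^2 + 8*0.7704^2 = 4.9554


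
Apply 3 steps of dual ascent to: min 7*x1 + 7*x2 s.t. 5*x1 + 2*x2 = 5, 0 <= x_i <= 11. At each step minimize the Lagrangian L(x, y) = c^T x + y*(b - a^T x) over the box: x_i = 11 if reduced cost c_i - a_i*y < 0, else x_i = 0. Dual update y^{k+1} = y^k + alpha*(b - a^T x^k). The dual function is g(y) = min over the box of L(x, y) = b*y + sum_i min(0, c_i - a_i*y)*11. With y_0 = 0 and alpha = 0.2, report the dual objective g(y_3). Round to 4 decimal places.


Dual ascent for LP: min 7*x1 + 7*x2, 5*x1 + 2*x2 = 5, 0 <= x_i <= 11
Step 1: y^k = 0.0, reduced costs: (7.0, 7.0)
  x^k = (0.0, 0.0), subgradient = b - a^T x = 5.0
  y^{k+1} = 0.0 + 0.2*5.0 = 1.0
Step 2: y^k = 1.0, reduced costs: (2.0, 5.0)
  x^k = (0.0, 0.0), subgradient = b - a^T x = 5.0
  y^{k+1} = 1.0 + 0.2*5.0 = 2.0
Step 3: y^k = 2.0, reduced costs: (-3.0, 3.0)
  x^k = (11.0, 0.0), subgradient = b - a^T x = -50.0
  y^{k+1} = 2.0 + 0.2*-50.0 = -8.0
Dual objective at y_3 = -8.0: reduced costs (47.0, 23.0), box minimizer x = (0.0, 0.0)
g(y_3) = b*y + (c1 - a1*y)*x1 + (c2 - a2*y)*x2 = 5*(-8.0) + 47.0*0.0 + 23.0*0.0 = -40.0 + 0.0 + 0.0 = -40.0


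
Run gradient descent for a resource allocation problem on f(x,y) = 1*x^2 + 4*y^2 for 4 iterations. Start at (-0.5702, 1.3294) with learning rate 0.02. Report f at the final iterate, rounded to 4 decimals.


Gradient descent on f(x,y) = 1*x^2 + 4*y^2.
Starting point: (-0.5702, 1.3294), alpha = 0.02
Step 1: grad_x = 2*1*-0.5702 = -1.1404, grad_y = 2*4*1.3294 = 10.6352
  x_1 = -0.5702 - 0.02*-1.1404 = -0.5474
  y_1 = 1.3294 - 0.02*10.6352 = 1.1167
Step 2: grad_x = 2*1*-0.5474 = -1.0948, grad_y = 2*4*1.1167 = 8.9336
  x_2 = -0.5474 - 0.02*-1.0948 = -0.5255
  y_2 = 1.1167 - 0.02*8.9336 = 0.938
Step 3: grad_x = 2*1*-0.5255 = -1.051, grad_y = 2*4*0.938 = 7.5042
  x_3 = -0.5255 - 0.02*-1.051 = -0.5045
  y_3 = 0.938 - 0.02*7.5042 = 0.7879
Step 4: grad_x = 2*1*-0.5045 = -1.009, grad_y = 2*4*0.7879 = 6.3035
  x_4 = -0.5045 - 0.02*-1.009 = -0.4843
  y_4 = 0.7879 - 0.02*6.3035 = 0.6619
f(-0.4843, 0.6619) = 1*(-0.4843)^2 + 4*0.6619^2 = 1.9868


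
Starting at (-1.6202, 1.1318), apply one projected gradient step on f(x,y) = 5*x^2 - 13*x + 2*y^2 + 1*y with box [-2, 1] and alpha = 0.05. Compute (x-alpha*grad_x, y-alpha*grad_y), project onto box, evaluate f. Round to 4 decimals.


Step 1: Compute gradient at (-1.6202, 1.1318).
grad_x = 2*5*-1.6202 - 13 = -29.202
grad_y = 2*2*1.1318 + 1 = 5.5272
Step 2: Gradient step.
x_raw = -1.6202 - 0.05*-29.202 = -0.1601
y_raw = 1.1318 - 0.05*5.5272 = 0.8554
Step 3: Project onto [-2, 1].
x_proj = clip(-0.1601) = -0.1601
y_proj = clip(0.8554) = 0.8554
Step 4: Evaluate f.
f(-0.1601, 0.8554) = 4.5285


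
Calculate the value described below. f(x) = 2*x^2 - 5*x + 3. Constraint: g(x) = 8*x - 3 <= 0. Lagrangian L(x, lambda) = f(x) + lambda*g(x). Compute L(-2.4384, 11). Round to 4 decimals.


Step 1: Evaluate f(x).
f(-2.4384) = 2*(-2.4384)^2 - 5*(-2.4384) + 3 = 27.0836
Step 2: Evaluate g(x).
g(-2.4384) = 8*-2.4384 - 3 = -22.5072
Step 3: Compute Lagrangian.
L = 27.0836 + 11*-22.5072 = -220.4956


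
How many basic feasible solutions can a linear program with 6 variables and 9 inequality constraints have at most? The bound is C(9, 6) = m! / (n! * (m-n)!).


Each vertex corresponds to some choice of n active constraints out of m, so the number of vertices is at most C(m, n) = m! / (n!(m-n)!).
m = 9, n = 6
Numerator: 9 * 8 * 7 * 6 * 5 * 4
Denominator: 6! = 720
C(9, 6) = 84


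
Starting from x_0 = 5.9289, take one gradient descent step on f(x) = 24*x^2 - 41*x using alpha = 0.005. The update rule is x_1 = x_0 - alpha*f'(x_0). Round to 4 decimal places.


We compute the gradient at x_0 and apply the update.
f'(x) = 48*x - 41
f'(5.9289) = 48*5.9289 - 41 = 243.5872
x_1 = 5.9289 - 0.005*243.5872 = 4.711


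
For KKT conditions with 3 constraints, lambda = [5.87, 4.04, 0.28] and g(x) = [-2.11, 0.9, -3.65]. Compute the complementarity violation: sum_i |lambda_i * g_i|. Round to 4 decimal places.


KKT complementary slackness check:
lambda_1 * g_1 = 5.87 * -2.11 = -12.3857
lambda_2 * g_2 = 4.04 * 0.9 = 3.636
lambda_3 * g_3 = 0.28 * -3.65 = -1.022
Total violation = 12.3857 + 3.636 + 1.022 = 17.0437


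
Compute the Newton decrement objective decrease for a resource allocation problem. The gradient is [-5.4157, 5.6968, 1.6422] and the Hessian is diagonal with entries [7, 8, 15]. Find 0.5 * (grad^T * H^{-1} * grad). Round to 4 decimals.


Step 1: H is diagonal, so H^(-1) * g = [-0.7737, 0.7121, 0.1095].
Step 2: g^T H^(-1) g = sum_i g_i^2 / H_ii
  = (-5.4157)^2/7 + (5.6968)^2/8 + (1.6422)^2/15
  = 4.19 + 4.0567 + 0.1798 = 8.4265
Step 3: Objective decrease = 0.5 * g^T H^(-1) g = 4.2132


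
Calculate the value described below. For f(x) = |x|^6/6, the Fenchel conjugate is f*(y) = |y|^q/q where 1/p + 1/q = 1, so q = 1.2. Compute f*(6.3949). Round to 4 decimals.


The conjugate exponent q satisfies 1/p + 1/q = 1.
p = 6, so q = 6/(6 - 1) = 1.2
|y|^q = 6.3949^1.2 = 9.2683
f*(6.3949) = 9.2683 / 1.2 = 7.7236


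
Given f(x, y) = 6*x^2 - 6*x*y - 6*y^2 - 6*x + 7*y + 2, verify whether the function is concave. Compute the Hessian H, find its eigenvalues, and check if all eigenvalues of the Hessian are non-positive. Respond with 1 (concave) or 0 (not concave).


The Hessian of f(x,y) = 6*x^2 - 6*x*y - 6*y^2 - 6*x + 7*y + 2 is:
H = [[12, -6], [-6, -12]]
Trace = 12 - 12 = 0
Determinant = 12*-12 - (-6)^2 = -180
Discriminant = (0)^2 - 4*-180 = 720.0
Eigenvalues: lambda_1 = -13.4164, lambda_2 = 13.4164
The function is not concave.

0


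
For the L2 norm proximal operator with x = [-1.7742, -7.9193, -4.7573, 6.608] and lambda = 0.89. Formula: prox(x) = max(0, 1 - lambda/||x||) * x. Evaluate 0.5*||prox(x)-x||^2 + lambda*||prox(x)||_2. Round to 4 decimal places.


Step 1: Compute ||x||.
||x|| = 11.4961
Step 2: Compute scaling factor.
scale = max(0, 1 - 0.89/11.4961) = 0.9226
Step 3: prox(x) = [-1.6368, -7.3062, -4.389, 6.0964]
||prox(x)|| = 10.6061
Step 4: Proximal objective.
0.5*||prox-x||^2 = 0.3961
lambda*||prox|| = 9.4394
Total = 9.8355


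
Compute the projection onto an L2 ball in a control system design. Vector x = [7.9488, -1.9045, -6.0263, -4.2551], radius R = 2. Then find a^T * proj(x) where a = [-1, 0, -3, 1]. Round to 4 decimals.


Step 1: Compute ||x|| (intermediates to 6 decimals).
||x|| = sqrt(7.9488^2 + (-1.9045)^2 + (-6.0263)^2 + (-4.2551)^2) = 11.010573
Step 2: Project.
Since ||x|| > R, scale = R/||x|| = 2/11.010573 = 0.181644, proj(x) = scale * x
proj(x) = [1.443852, -0.345941, -1.094641, -0.772913]
Step 3: Dot product.
a^T * proj(x) = -1*1.443852 + 0*(-0.345941) - 3*(-1.094641) + 1*(-0.772913) = 1.0672


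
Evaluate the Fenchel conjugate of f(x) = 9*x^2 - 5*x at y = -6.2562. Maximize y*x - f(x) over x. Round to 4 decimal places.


f*(y) = sup_x {y*x - a*x^2 - b*x} = sup_x {(y-b)*x - a*x^2}
FOC: (y - b) - 2a*x = 0 => x* = (y - b)/(2a)
x* = (-6.2562 + 5)/(2*9) = -0.0698
f*(-6.2562) = (y-b)^2/(4a) = (-6.2562 + 5)^2/(4*9)
= 1.578/36 = 0.0438


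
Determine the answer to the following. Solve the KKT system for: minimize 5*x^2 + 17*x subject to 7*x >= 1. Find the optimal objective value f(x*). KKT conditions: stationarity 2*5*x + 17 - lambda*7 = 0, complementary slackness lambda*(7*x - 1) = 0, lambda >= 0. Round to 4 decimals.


Step 1: Try lambda = 0 (constraint inactive).
x_unc = -17/(2*5) = -1.7
Check: 7*-1.7 = -11.9 < 1 -- violated!
Step 2: Constraint must be active: 7*x = 1
x* = 1/7 = 0.1429 (rounded; the exact value 1/7 is used below)
lambda = (2*5*(1/7) + 17)/7 = 2.6327
Step 3: Compute optimal value.
f(x*) = 5*(1/7)^2 + 17*(1/7) = 2.5306


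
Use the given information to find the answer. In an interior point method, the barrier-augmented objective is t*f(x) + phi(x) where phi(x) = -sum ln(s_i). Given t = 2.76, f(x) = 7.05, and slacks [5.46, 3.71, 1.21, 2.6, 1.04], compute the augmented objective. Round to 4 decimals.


Step 1: Compute log-barrier.
ln values: [1.6974, 1.311, 0.1906, 0.9555, 0.0392]
phi = -(1.6974 + 1.311 + 0.1906 + 0.9555 + 0.0392) = -4.1938
Step 2: Compute augmented objective.
t*f(x) = 2.76*7.05 = 19.458
Total = 19.458 - 4.1938 = 15.2642


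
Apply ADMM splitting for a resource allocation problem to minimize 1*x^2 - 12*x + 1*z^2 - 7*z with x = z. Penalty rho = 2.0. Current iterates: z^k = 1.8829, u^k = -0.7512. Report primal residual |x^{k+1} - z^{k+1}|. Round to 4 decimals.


ADMM iteration with rho = 2.0, z^k = 1.8829, u^k = -0.7512
Step 1: x-update.
Minimize 1*x^2 - 12*x + (2.0/2)*(x - 1.8829 - 0.7512)^2
FOC: (2*1 + 2.0)*x = 12 + 2.0*(1.8829 + 0.7512)
x^{k+1} = 4.3171
Step 2: z-update.
Minimize 1*z^2 - 7*z + (2.0/2)*(4.3171 - z - 0.7512)^2
FOC: (2*1 + 2.0)*z = 7 + 2.0*(4.3171 - 0.7512)
z^{k+1} = 3.5329
Step 3: u-update.
u^{k+1} = -0.7512 + 4.3171 - 3.5329 = 0.0329
Step 4: Primal residual = |4.3171 - 3.5329| = 0.7841


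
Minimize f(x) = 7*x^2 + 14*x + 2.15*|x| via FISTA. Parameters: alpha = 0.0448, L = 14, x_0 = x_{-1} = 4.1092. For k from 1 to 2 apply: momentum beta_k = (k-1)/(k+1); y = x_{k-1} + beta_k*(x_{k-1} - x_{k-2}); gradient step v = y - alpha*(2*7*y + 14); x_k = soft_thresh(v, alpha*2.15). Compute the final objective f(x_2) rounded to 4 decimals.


FISTA on f(x) = 7*x^2 + 14*x + 2.15*|x|
L = 14, alpha = 0.0448
Iteration 1: beta = 0.0, y = 4.1092 + 0.0*(4.1092 - 4.1092) = 4.1092
  grad(y) = 71.5288, v = y - alpha*grad = 0.9047
  prox(v) = soft_thresh(0.9047, 0.0963) = 0.8084
Iteration 2: beta = 0.3333, y = 0.8084 + 0.3333*(0.8084 - 4.1092) = -0.2919
  grad(y) = 9.9137, v = y - alpha*grad = -0.736
  prox(v) = soft_thresh(-0.736, 0.0963) = -0.6397
f(x_2) = 7*(-0.6397)^2 + 14*(-0.6397) + 2.15*|-0.6397| = -4.7159


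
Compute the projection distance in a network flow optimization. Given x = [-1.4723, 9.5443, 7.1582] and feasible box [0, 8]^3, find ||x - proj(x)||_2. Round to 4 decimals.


Project each component onto [0, 8].
clip(-1.4723) = 0.0, clip(9.5443) = 8.0, clip(7.1582) = 7.1582
Projection = [0.0, 8.0, 7.1582]
Squared diffs: [2.1677, 2.3849, 0.0]
Distance = sqrt(4.5526) = 2.1337


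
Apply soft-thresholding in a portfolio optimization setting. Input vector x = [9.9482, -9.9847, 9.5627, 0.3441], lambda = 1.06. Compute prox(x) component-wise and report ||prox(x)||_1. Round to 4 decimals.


Soft-thresholding with lambda = 1.06:
prox(9.9482) = sign(9.9482)*max(|9.9482| - 1.06, 0) = 8.8882
prox(-9.9847) = sign(-9.9847)*max(|-9.9847| - 1.06, 0) = -8.9247
prox(9.5627) = sign(9.5627)*max(|9.5627| - 1.06, 0) = 8.5027
prox(0.3441) = sign(0.3441)*max(|0.3441| - 1.06, 0) = 0.0
prox(x) = [8.8882, -8.9247, 8.5027, 0.0]
||prox(x)||_1 = 8.8882 + 8.9247 + 8.5027 + 0.0 = 26.3156


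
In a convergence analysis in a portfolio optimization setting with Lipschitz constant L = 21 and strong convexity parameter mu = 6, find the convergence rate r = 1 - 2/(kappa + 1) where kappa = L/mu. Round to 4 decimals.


Step 1: Compute the condition number.
kappa = L/mu = 21/6 = 3.5
Step 2: Compute the convergence rate.
r = 1 - 2/(kappa + 1) = 1 - 2*mu/(L + mu) = (L - mu)/(L + mu) = 15/27 = 0.5556


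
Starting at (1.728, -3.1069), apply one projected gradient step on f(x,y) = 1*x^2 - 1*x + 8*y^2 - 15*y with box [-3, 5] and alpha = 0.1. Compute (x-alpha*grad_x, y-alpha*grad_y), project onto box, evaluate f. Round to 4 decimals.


Step 1: Compute gradient at (1.728, -3.1069).
grad_x = 2*1*1.728 - 1 = 2.456
grad_y = 2*8*-3.1069 - 15 = -64.7104
Step 2: Gradient step.
x_raw = 1.728 - 0.1*2.456 = 1.4824
y_raw = -3.1069 - 0.1*-64.7104 = 3.3641
Step 3: Project onto [-3, 5].
x_proj = clip(1.4824) = 1.4824
y_proj = clip(3.3641) = 3.3641
Step 4: Evaluate f.
f(1.4824, 3.3641) = 40.7925


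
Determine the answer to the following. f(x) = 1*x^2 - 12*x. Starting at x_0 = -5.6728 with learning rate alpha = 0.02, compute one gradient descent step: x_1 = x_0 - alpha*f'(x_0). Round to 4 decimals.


We compute the gradient at x_0 and apply the update.
f'(x) = 2*x - 12
f'(-5.6728) = 2*-5.6728 - 12 = -23.3456
x_1 = -5.6728 - 0.02*-23.3456 = -5.2059


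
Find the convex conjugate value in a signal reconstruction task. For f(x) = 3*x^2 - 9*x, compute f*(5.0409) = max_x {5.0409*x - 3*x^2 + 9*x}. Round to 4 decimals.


f*(y) = sup_x {y*x - a*x^2 - b*x} = sup_x {(y-b)*x - a*x^2}
FOC: (y - b) - 2a*x = 0 => x* = (y - b)/(2a)
x* = (5.0409 + 9)/(2*3) = 2.3402
f*(5.0409) = (y-b)^2/(4a) = (5.0409 + 9)^2/(4*3)
= 197.1469/12 = 16.4289


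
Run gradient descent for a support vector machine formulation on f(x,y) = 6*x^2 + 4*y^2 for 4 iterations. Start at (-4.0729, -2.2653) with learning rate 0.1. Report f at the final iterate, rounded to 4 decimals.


Gradient descent on f(x,y) = 6*x^2 + 4*y^2.
Starting point: (-4.0729, -2.2653), alpha = 0.1
Step 1: grad_x = 2*6*-4.0729 = -48.8748, grad_y = 2*4*-2.2653 = -18.1224
  x_1 = -4.0729 - 0.1*-48.8748 = 0.8146
  y_1 = -2.2653 - 0.1*-18.1224 = -0.4531
Step 2: grad_x = 2*6*0.8146 = 9.775, grad_y = 2*4*-0.4531 = -3.6245
  x_2 = 0.8146 - 0.1*9.775 = -0.1629
  y_2 = -0.4531 - 0.1*-3.6245 = -0.0906
Step 3: grad_x = 2*6*-0.1629 = -1.955, grad_y = 2*4*-0.0906 = -0.7249
  x_3 = -0.1629 - 0.1*-1.955 = 0.0326
  y_3 = -0.0906 - 0.1*-0.7249 = -0.0181
Step 4: grad_x = 2*6*0.0326 = 0.391, grad_y = 2*4*-0.0181 = -0.145
  x_4 = 0.0326 - 0.1*0.391 = -0.0065
  y_4 = -0.0181 - 0.1*-0.145 = -0.0036
f(-0.0065, -0.0036) = 6*(-0.0065)^2 + 4*(-0.0036)^2 = 0.0003


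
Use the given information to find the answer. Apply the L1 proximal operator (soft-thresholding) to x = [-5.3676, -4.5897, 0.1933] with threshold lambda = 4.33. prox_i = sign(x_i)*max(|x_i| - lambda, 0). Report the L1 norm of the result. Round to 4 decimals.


Soft-thresholding with lambda = 4.33:
prox(-5.3676) = sign(-5.3676)*max(|-5.3676| - 4.33, 0) = -1.0376
prox(-4.5897) = sign(-4.5897)*max(|-4.5897| - 4.33, 0) = -0.2597
prox(0.1933) = sign(0.1933)*max(|0.1933| - 4.33, 0) = 0.0
prox(x) = [-1.0376, -0.2597, 0.0]
||prox(x)||_1 = 1.0376 + 0.2597 + 0.0 = 1.2973


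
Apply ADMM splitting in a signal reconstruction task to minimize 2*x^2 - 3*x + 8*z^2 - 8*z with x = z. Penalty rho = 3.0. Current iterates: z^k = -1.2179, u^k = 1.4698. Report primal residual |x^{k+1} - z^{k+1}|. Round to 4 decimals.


ADMM iteration with rho = 3.0, z^k = -1.2179, u^k = 1.4698
Step 1: x-update.
Minimize 2*x^2 - 3*x + (3.0/2)*(x + 1.2179 + 1.4698)^2
FOC: (2*2 + 3.0)*x = 3 + 3.0*(-1.2179 - 1.4698)
x^{k+1} = -0.7233
Step 2: z-update.
Minimize 8*z^2 - 8*z + (3.0/2)*(-0.7233 - z + 1.4698)^2
FOC: (2*8 + 3.0)*z = 8 + 3.0*(-0.7233 + 1.4698)
z^{k+1} = 0.5389
Step 3: u-update.
u^{k+1} = 1.4698 - 0.7233 - 0.5389 = 0.2076
Step 4: Primal residual = |-0.7233 - 0.5389| = 1.2622


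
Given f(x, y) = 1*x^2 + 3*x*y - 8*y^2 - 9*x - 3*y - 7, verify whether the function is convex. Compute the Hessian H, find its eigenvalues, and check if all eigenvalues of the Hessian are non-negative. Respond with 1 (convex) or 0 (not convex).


The Hessian of f(x,y) = 1*x^2 + 3*x*y - 8*y^2 - 9*x - 3*y - 7 is:
H = [[2, 3], [3, -16]]
Trace = 2 - 16 = -14
Determinant = 2*-16 - (3)^2 = -41
Discriminant = (-14)^2 - 4*-41 = 360.0
Eigenvalues: lambda_1 = -16.4868, lambda_2 = 2.4868
The function is not convex.

0


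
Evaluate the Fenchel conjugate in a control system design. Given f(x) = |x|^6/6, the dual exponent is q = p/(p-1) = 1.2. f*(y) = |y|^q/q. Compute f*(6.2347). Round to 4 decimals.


The conjugate exponent q satisfies 1/p + 1/q = 1.
p = 6, so q = 6/(6 - 1) = 1.2
|y|^q = 6.2347^1.2 = 8.9904
f*(6.2347) = 8.9904 / 1.2 = 7.492


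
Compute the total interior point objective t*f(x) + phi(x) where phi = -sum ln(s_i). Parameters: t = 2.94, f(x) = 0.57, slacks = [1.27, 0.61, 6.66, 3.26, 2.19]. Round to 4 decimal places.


Step 1: Compute log-barrier.
ln values: [0.239, -0.4943, 1.8961, 1.1817, 0.7839]
phi = -(0.239 - 0.4943 + 1.8961 + 1.1817 + 0.7839) = -3.6065
Step 2: Compute augmented objective.
t*f(x) = 2.94*0.57 = 1.6758
Total = 1.6758 - 3.6065 = -1.9307


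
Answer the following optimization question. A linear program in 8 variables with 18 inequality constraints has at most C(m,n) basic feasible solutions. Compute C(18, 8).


Each vertex corresponds to some choice of n active constraints out of m, so the number of vertices is at most C(m, n) = m! / (n!(m-n)!).
m = 18, n = 8
Numerator: 18 * 17 * 16 * 15 * 14 * 13 * 12 * 11
Denominator: 8! = 40320
C(18, 8) = 43758


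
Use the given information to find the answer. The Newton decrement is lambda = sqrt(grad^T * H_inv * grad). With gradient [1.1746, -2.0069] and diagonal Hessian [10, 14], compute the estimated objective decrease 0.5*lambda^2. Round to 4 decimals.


Step 1: H is diagonal, so H^(-1) * g = [0.1175, -0.1434].
Step 2: g^T H^(-1) g = sum_i g_i^2 / H_ii
  = (1.1746)^2/10 + (-2.0069)^2/14
  = 0.138 + 0.2877 = 0.4257
Step 3: Objective decrease = 0.5 * g^T H^(-1) g = 0.2128


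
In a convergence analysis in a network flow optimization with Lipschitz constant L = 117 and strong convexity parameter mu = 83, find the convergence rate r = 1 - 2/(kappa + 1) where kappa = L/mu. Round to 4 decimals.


Step 1: Compute the condition number.
kappa = L/mu = 117/83 = 1.4096
Step 2: Compute the convergence rate.
r = 1 - 2/(kappa + 1) = 1 - 2*mu/(L + mu) = (L - mu)/(L + mu) = 34/200 = 0.17


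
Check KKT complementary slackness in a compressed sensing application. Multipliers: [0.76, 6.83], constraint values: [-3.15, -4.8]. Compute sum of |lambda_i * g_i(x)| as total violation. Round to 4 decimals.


KKT complementary slackness check:
lambda_1 * g_1 = 0.76 * -3.15 = -2.394
lambda_2 * g_2 = 6.83 * -4.8 = -32.784
Total violation = 2.394 + 32.784 = 35.178


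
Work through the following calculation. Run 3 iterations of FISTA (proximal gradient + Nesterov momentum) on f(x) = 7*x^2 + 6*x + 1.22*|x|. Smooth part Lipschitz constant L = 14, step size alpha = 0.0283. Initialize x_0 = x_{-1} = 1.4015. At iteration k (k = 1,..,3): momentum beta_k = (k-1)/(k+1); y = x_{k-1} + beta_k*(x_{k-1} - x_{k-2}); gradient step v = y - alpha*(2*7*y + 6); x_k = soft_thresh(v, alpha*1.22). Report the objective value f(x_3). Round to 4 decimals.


FISTA on f(x) = 7*x^2 + 6*x + 1.22*|x|
L = 14, alpha = 0.0283
Iteration 1: beta = 0.0, y = 1.4015 + 0.0*(1.4015 - 1.4015) = 1.4015
  grad(y) = 25.621, v = y - alpha*grad = 0.6764
  prox(v) = soft_thresh(0.6764, 0.0345) = 0.6419
Iteration 2: beta = 0.3333, y = 0.6419 + 0.3333*(0.6419 - 1.4015) = 0.3887
  grad(y) = 11.4418, v = y - alpha*grad = 0.0649
  prox(v) = soft_thresh(0.0649, 0.0345) = 0.0304
Iteration 3: beta = 0.5, y = 0.0304 + 0.5*(0.0304 - 0.6419) = -0.2754
  grad(y) = 2.1445, v = y - alpha*grad = -0.3361
  prox(v) = soft_thresh(-0.3361, 0.0345) = -0.3016
f(x_3) = 7*(-0.3016)^2 + 6*(-0.3016) + 1.22*|-0.3016| = -0.8049


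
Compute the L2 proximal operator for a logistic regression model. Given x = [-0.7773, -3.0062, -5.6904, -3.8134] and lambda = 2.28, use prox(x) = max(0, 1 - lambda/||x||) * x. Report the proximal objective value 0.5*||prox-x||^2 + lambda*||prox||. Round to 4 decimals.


Step 1: Compute ||x||.
||x|| = 7.5209
Step 2: Compute scaling factor.
scale = max(0, 1 - 2.28/7.5209) = 0.6968
Step 3: prox(x) = [-0.5417, -2.0949, -3.9653, -2.6573]
||prox(x)|| = 5.2409
Step 4: Proximal objective.
0.5*||prox-x||^2 = 2.5992
lambda*||prox|| = 11.9493
Total = 14.5485


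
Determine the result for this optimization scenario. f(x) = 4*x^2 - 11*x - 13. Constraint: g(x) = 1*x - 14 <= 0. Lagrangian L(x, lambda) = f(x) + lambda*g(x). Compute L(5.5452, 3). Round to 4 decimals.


Step 1: Evaluate f(x).
f(5.5452) = 4*5.5452^2 - 11*5.5452 - 13 = 48.9998
Step 2: Evaluate g(x).
g(5.5452) = 1*5.5452 - 14 = -8.4548
Step 3: Compute Lagrangian.
L = 48.9998 + 3*-8.4548 = 23.6354


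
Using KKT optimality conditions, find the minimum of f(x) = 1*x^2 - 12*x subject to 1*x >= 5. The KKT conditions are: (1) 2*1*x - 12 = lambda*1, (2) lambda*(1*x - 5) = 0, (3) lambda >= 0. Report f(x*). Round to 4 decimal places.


Step 1: Try lambda = 0 (constraint inactive).
Stationarity: 2*1*x - 12 = 0
x* = 12/(2*1) = 6.0
Check constraint: 1*6.0 = 6.0 >= 5 -- satisfied.
Step 2: Compute optimal value.
f(x*) = 1*6.0^2 - 12*6.0 = -36.0


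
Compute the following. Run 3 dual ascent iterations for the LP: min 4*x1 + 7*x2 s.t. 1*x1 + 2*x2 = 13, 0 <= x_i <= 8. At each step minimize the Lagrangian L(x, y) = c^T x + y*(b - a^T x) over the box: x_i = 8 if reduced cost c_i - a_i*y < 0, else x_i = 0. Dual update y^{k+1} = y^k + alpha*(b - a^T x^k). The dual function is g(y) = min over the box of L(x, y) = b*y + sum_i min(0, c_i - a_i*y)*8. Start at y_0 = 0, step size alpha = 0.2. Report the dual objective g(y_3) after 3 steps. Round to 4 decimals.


Dual ascent for LP: min 4*x1 + 7*x2, 1*x1 + 2*x2 = 13, 0 <= x_i <= 8
Step 1: y^k = 0.0, reduced costs: (4.0, 7.0)
  x^k = (0.0, 0.0), subgradient = b - a^T x = 13.0
  y^{k+1} = 0.0 + 0.2*13.0 = 2.6
Step 2: y^k = 2.6, reduced costs: (1.4, 1.8)
  x^k = (0.0, 0.0), subgradient = b - a^T x = 13.0
  y^{k+1} = 2.6 + 0.2*13.0 = 5.2
Step 3: y^k = 5.2, reduced costs: (-1.2, -3.4)
  x^k = (8.0, 8.0), subgradient = b - a^T x = -11.0
  y^{k+1} = 5.2 + 0.2*-11.0 = 3.0
Dual objective at y_3 = 3.0: reduced costs (1.0, 1.0), box minimizer x = (0.0, 0.0)
g(y_3) = b*y + (c1 - a1*y)*x1 + (c2 - a2*y)*x2 = 13*3.0 + 1.0*0.0 + 1.0*0.0 = 39.0 + 0.0 + 0.0 = 39.0
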